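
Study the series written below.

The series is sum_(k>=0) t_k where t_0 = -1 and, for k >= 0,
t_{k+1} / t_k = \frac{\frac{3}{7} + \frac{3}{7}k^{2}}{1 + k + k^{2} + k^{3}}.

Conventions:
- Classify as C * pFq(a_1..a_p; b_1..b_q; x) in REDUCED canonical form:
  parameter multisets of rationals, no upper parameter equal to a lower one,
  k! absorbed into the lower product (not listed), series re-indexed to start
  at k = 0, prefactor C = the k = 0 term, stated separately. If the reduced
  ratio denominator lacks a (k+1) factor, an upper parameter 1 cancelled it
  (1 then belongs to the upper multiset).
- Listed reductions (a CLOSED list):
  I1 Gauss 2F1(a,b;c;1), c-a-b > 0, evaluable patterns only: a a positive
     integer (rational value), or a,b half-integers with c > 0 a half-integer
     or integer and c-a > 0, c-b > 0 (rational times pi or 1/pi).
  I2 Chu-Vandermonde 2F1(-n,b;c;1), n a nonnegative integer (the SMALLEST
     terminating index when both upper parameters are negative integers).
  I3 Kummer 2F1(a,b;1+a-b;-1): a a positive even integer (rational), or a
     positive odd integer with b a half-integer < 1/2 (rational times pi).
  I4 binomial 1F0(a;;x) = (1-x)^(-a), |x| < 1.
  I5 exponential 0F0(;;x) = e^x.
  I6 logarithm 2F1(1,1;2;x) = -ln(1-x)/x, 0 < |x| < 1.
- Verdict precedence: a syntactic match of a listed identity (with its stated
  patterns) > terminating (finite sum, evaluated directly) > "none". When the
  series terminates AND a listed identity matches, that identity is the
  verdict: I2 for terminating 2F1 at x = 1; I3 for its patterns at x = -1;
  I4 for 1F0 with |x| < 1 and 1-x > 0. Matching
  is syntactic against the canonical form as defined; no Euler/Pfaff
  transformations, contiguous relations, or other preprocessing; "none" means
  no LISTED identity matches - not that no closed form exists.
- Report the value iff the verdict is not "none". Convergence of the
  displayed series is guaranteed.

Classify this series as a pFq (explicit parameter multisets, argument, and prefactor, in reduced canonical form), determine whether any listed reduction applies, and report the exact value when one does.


Canonical form: C = -1 times 0F0 with upper {-}, lower {-}, x = \frac{3}{7}. Verdict: the exponential series (I5) applies (the 0F0 exponential series at x = \frac{3}{7}). Exact value: \left(-1\right) \cdot e^{\frac{3}{7}}.

Structural cue: t_0 = -1 here, and roots of the ratio polynomials (C = -1, x = 3/7) are the negated parameters.
Consecutive-term ratio: r(k) = \frac{3}{7} * 1 / [(k+1)] - rational; roots negated = parameters, x = \frac{3}{7}, C = -1.


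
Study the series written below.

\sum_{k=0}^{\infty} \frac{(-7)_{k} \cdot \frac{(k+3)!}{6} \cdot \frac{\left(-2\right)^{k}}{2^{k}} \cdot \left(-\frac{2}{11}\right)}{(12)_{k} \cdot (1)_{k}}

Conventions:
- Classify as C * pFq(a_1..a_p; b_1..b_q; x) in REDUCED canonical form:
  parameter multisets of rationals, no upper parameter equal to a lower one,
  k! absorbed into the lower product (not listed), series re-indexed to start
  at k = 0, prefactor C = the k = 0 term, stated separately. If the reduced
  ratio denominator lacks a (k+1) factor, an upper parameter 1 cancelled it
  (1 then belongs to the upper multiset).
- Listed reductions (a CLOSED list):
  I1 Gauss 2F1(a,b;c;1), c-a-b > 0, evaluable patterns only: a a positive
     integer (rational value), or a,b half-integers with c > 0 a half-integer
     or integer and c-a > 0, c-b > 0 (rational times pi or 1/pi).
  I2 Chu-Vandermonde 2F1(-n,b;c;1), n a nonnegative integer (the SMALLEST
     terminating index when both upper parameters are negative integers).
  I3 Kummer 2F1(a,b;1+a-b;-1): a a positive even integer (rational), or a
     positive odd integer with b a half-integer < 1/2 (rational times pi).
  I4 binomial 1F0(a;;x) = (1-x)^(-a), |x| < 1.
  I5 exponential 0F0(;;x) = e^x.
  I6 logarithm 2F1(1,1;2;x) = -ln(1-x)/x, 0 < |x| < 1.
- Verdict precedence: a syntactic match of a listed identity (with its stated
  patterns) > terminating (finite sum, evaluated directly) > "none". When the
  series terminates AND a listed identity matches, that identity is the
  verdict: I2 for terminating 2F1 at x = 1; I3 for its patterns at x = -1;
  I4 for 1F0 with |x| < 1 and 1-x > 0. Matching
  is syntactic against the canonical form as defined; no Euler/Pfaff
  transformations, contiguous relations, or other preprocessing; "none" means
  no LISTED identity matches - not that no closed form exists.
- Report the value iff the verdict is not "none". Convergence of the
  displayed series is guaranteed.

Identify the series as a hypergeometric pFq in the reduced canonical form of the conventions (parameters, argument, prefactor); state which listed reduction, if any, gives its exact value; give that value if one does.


Classification (C = -\frac{2}{11}): 2F1 with upper {-7, 4}, lower {12}, argument x = -1. Verdict: the Kummer evaluation I3 applies (x = -1; c = 12 equals 1+a-b for upper {-7, 4}: listed pattern). Sum: -\frac{5}{3}.

The tell: t_0 being -\frac{2}{11}, the two k-th powers (C = -2/11, x = -1) combine into one argument.
Step ratio: r(k) = -1 * (k-7) (k+4) / [(k+12) (k+1)] - rational; roots negated = parameters, x = -1, C = -\frac{2}{11}.


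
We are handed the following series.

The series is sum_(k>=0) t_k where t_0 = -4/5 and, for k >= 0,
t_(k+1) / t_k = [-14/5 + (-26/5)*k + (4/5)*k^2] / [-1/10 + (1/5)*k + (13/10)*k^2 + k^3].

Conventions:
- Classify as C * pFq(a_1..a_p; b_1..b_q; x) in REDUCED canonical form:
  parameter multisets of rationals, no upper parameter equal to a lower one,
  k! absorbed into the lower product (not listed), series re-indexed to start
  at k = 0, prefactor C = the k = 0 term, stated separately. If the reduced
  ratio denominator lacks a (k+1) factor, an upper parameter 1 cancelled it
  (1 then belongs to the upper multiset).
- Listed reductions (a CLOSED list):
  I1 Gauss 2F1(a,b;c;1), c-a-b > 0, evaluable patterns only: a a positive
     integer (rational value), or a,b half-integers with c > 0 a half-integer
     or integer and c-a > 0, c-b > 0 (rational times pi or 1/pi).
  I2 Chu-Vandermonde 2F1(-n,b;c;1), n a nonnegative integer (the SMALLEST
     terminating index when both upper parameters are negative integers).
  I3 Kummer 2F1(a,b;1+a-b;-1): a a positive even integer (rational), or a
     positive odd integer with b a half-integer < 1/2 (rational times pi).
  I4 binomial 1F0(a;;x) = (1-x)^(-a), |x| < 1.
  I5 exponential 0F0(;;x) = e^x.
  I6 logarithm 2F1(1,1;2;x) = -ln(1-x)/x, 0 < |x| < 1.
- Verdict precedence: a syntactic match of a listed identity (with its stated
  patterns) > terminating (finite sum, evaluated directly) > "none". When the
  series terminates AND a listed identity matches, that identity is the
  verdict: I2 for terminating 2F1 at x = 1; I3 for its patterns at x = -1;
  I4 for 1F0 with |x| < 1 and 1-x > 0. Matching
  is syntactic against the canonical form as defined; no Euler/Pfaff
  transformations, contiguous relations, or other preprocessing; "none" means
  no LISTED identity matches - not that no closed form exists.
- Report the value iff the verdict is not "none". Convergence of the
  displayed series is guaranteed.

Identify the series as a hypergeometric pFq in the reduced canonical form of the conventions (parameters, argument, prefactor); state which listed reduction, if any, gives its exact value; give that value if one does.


This is -4/5 * 1F1(-7; -1/5; 4/5) in reduced canonical form. Verdict: terminating - upper -7 stops the sum at k = 7; the 8 terms are added exactly. Hence: 702500/104139.

Structural cue: x = (4/5) and cancel k + 1/2 from the displayed ratio first; then C = -4/5.
Adjacent-term ratio: r(k) = (4/5) * (k-7) / [(k-1/5) (k+1)] - poly over poly, x = (4/5) from leading terms; C = -4/5 at k = 0.


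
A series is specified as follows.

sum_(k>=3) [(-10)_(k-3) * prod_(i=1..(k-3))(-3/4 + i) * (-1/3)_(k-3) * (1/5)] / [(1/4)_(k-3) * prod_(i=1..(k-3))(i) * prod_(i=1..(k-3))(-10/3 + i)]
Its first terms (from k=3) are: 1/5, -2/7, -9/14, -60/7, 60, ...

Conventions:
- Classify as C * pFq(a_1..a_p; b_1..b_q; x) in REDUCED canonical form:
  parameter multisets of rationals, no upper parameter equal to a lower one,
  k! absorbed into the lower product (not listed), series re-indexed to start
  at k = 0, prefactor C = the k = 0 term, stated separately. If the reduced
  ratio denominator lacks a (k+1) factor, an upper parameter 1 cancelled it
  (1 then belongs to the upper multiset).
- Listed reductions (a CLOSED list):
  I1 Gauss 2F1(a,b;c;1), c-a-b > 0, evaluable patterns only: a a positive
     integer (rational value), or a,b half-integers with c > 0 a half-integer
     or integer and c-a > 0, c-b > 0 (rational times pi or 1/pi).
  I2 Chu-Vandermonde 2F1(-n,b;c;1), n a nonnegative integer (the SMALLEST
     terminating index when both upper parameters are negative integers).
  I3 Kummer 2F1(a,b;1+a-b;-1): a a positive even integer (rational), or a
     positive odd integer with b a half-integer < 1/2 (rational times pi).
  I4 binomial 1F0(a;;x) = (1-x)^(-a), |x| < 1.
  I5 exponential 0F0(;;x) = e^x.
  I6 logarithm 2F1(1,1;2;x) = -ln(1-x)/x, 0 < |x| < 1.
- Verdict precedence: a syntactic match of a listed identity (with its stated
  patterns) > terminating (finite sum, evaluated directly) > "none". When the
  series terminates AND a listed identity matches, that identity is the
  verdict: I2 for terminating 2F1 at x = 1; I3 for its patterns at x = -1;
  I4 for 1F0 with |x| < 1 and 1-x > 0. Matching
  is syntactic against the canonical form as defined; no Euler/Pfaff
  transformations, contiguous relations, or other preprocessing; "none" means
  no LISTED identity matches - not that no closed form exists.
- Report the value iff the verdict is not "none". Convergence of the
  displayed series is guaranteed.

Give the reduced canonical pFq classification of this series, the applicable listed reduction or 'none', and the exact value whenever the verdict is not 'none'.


The series (x = 1) is 2F1: upper {-10, -1/3}, lower {-7/3}, prefactor 1/5. Verdict: Chu-Vandermonde (I2) matches (terminating 2F1 at x = 1 with n = 10, b = -1/3, c = -7/3). Exact value: 0.

Key observation: t_0 being 1/5, the lower running product (C = 1/5, x = 1) is a rising factorial.
Step ratio: r(k) = 1 * (k-10) (k-1/3) / [(k-7/3) (k+1)] ; factor over Q: parameters, x = 1, and C = 1/5.


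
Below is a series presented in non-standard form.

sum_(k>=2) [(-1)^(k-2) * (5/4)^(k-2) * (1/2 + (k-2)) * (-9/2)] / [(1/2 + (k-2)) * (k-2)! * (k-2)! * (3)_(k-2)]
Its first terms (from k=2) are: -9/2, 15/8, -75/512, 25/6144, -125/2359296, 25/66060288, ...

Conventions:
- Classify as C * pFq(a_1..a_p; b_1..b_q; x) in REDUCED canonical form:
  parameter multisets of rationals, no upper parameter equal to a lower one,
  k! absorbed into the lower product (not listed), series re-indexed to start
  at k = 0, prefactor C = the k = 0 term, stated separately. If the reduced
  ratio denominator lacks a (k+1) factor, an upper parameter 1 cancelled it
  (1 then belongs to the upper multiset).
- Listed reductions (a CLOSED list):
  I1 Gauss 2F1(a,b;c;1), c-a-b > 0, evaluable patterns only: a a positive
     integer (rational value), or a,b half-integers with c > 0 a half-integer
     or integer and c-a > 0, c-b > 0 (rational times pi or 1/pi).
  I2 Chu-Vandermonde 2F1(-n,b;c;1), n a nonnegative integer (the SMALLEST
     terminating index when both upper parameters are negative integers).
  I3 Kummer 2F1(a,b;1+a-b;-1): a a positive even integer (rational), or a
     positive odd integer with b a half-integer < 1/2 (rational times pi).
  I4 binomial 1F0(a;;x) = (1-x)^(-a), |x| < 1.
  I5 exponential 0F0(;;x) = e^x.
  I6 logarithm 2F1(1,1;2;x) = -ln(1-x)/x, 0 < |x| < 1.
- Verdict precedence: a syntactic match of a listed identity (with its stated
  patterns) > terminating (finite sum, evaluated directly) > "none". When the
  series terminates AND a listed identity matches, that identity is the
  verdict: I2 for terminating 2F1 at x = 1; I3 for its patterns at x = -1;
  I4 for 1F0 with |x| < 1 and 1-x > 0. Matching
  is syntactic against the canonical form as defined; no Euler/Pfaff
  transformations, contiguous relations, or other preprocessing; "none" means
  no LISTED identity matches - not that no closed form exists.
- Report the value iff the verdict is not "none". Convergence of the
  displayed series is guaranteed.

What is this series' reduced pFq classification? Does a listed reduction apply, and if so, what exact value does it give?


x = -5/4 here; the reduced form reads 0F2, upper {-}, lower {1, 3}, C = -9/2. Verdict: none. A 0F2 with upper {-} fits none of I1-I6 at x = -5/4; the sum runs forever.

Key step: from the first term -9/2: the (-1)^k factor (C = -9/2) folds into the argument's sign.
Ratio: r(k) = (-5/4) * 1 / [(k+1) (k+3) (k+1)] - rational; roots negated = parameters, x = (-5/4), C = -9/2.


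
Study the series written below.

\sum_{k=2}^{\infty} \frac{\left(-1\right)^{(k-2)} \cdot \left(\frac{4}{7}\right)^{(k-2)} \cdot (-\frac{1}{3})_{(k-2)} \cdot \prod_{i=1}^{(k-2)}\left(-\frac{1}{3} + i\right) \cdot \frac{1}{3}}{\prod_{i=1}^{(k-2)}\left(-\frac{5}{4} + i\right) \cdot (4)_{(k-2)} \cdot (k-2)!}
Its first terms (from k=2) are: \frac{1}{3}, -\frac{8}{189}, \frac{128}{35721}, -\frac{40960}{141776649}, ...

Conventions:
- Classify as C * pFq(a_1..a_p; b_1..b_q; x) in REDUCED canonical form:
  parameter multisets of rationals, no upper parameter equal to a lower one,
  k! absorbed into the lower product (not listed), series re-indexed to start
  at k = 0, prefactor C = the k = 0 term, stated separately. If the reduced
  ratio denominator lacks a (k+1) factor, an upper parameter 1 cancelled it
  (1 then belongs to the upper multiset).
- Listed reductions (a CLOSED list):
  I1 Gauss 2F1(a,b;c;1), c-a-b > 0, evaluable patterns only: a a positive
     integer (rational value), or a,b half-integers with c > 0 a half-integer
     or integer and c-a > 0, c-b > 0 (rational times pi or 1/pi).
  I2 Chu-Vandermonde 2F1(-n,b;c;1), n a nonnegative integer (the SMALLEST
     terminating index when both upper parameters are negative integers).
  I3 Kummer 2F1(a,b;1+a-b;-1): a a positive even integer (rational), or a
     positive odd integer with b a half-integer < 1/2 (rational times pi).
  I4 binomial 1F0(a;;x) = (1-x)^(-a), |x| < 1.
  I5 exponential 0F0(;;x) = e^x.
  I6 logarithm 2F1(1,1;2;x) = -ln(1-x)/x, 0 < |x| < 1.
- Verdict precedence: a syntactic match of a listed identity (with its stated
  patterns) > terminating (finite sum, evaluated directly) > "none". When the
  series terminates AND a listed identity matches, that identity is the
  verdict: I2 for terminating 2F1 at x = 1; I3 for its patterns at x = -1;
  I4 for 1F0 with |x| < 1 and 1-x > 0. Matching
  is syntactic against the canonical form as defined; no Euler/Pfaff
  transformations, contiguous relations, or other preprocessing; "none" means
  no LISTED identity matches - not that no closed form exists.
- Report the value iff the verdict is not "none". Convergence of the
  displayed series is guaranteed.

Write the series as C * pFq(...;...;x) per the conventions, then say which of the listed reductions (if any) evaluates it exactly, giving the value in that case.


With C = \frac{1}{3}: the canonical form is 2F2(-\frac{1}{3}, \frac{2}{3}; -\frac{1}{4}, 4; -\frac{4}{7}). Verdict: none - this 2F2 at x = -\frac{4}{7} matches no listed pattern, and upper {-\frac{1}{3}, \frac{2}{3}} holds no stopper.

Key observation: x = -\frac{4}{7} and the (-1)^k factor (C = 1/3) folds into the argument's sign.
Consecutive-term ratio: r(k) = -\frac{4}{7} * (k-\frac{1}{3}) (k+\frac{2}{3}) / [(k-\frac{1}{4}) (k+4) (k+1)] - rational; roots negated = parameters, x = -\frac{4}{7}, C = \frac{1}{3}.


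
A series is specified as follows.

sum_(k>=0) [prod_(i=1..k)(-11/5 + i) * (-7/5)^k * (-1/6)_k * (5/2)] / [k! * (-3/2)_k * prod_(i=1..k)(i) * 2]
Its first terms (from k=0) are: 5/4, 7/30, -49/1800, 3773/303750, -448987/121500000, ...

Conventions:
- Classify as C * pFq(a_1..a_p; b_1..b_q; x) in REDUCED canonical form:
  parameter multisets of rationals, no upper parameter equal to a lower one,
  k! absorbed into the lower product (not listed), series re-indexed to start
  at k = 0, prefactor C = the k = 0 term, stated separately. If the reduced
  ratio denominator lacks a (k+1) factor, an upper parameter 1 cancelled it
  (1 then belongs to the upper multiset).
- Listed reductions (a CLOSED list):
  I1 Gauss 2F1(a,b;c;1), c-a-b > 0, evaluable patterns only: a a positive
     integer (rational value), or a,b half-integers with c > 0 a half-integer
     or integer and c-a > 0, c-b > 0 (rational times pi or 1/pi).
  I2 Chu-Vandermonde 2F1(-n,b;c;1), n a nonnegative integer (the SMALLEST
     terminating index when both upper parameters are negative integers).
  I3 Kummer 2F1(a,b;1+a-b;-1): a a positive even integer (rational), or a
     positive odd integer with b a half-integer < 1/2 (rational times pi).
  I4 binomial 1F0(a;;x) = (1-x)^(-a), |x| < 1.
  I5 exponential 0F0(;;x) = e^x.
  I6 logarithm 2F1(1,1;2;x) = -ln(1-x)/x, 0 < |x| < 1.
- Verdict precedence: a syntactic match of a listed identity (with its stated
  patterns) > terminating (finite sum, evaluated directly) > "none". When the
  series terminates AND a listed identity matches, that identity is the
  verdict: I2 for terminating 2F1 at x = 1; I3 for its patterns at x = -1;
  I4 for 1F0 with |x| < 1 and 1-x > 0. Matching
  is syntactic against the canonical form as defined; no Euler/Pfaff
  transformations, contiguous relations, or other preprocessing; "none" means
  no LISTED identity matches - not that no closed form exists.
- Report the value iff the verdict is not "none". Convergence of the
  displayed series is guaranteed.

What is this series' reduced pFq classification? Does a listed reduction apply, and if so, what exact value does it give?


At argument -7/5: a 2F2 with upper {-6/5, -1/6}, lower {-3/2, 1}, scaled by C = 5/4. Verdict: none (x = -7/5): each listed identity misses the multisets {-6/5, -1/6} ; {-3/2, 1}.

Key step: t_0 being 5/4, the running product (C = 5/4) telescopes to a rising factorial.
Term ratio: r(k) = (-7/5) * (k-6/5) (k-1/6) / [(k-3/2) (k+1) (k+1)] - rational in k, leading ratio (-7/5); with t_0 = 5/4, classification follows.


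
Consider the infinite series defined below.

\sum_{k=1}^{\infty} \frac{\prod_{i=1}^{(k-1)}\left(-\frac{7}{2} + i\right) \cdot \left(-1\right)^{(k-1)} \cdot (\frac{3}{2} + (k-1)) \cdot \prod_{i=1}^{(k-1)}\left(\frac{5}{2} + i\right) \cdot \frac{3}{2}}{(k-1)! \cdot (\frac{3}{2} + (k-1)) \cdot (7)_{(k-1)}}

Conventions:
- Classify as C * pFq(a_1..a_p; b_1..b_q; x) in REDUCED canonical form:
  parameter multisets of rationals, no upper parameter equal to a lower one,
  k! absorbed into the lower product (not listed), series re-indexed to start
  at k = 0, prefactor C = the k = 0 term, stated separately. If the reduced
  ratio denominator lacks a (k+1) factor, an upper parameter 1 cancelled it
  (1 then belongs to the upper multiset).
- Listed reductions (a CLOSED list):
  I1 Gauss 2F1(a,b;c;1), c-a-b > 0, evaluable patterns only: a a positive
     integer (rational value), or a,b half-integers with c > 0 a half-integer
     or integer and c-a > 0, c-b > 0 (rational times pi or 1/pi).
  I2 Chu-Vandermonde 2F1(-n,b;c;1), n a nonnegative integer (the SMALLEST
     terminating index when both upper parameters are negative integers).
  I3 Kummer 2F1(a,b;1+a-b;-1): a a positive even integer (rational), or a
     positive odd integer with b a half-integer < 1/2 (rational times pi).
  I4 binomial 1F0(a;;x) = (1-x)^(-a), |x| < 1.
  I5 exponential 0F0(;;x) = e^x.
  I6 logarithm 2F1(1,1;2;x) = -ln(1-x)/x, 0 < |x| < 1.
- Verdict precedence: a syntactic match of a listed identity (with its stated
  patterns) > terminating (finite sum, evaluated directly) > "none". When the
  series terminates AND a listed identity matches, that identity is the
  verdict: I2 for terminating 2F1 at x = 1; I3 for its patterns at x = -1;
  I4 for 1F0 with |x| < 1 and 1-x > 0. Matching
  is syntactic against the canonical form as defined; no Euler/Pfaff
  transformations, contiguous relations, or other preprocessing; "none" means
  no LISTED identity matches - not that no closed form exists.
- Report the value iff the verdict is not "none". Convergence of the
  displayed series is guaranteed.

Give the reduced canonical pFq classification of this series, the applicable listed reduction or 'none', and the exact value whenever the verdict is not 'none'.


Canonical form: C = \frac{3}{2} times 2F1 with upper {-\frac{5}{2}, \frac{7}{2}}, lower {7}, x = -1. Verdict: none. A 2F1 with upper {-\frac{5}{2}, \frac{7}{2}} fits none of I1-I6 at x = -1; the sum runs forever.

First insight: x = -1 and the running product (C = 3/2) telescopes to a rising factorial.
Term ratio: r(k) = -1 * (k-\frac{5}{2}) (k+\frac{7}{2}) / [(k+7) (k+1)] ; factor over Q: parameters, x = -1, and C = \frac{3}{2}.


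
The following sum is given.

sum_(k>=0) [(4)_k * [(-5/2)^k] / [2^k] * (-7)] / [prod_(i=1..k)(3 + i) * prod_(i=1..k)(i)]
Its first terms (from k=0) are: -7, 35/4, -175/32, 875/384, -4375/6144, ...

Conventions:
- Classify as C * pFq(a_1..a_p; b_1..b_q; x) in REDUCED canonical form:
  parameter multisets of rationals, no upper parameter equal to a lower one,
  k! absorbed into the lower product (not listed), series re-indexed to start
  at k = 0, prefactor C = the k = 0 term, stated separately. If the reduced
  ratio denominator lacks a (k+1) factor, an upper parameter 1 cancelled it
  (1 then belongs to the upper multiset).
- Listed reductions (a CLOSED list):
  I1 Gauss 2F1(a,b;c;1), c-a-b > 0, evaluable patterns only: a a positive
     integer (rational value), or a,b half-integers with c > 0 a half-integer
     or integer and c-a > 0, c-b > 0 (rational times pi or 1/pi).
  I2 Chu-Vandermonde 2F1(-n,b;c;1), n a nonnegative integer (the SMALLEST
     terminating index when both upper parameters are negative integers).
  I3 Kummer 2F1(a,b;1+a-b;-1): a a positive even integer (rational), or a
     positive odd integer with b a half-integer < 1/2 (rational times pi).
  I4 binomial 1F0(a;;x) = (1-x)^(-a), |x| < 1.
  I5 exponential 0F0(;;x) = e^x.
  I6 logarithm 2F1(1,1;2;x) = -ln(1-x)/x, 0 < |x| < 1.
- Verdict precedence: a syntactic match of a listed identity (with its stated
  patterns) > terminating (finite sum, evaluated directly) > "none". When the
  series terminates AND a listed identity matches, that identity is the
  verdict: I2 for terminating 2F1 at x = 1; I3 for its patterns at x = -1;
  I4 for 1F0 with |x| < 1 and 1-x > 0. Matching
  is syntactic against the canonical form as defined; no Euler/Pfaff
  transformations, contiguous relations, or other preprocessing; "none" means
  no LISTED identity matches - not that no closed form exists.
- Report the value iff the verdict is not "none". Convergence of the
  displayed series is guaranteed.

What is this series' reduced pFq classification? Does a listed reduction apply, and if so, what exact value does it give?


x = -5/4 here; the reduced form reads 0F0, upper {-}, lower {-}, C = -7. Verdict at x = -5/4: the exponential series (I5) matches (the 0F0 exponential series at x = -5/4). Hence: (-7) * e^(-5/4).

Key step: with t_0 = -7, the parameter 4 appears in both the upper and lower lists and cancels.
Adjacent-term ratio: r(k) = (-5/4) * 1 / [(k+1)] - rational in k. x = (-5/4); t_0 = -7; negate the roots.


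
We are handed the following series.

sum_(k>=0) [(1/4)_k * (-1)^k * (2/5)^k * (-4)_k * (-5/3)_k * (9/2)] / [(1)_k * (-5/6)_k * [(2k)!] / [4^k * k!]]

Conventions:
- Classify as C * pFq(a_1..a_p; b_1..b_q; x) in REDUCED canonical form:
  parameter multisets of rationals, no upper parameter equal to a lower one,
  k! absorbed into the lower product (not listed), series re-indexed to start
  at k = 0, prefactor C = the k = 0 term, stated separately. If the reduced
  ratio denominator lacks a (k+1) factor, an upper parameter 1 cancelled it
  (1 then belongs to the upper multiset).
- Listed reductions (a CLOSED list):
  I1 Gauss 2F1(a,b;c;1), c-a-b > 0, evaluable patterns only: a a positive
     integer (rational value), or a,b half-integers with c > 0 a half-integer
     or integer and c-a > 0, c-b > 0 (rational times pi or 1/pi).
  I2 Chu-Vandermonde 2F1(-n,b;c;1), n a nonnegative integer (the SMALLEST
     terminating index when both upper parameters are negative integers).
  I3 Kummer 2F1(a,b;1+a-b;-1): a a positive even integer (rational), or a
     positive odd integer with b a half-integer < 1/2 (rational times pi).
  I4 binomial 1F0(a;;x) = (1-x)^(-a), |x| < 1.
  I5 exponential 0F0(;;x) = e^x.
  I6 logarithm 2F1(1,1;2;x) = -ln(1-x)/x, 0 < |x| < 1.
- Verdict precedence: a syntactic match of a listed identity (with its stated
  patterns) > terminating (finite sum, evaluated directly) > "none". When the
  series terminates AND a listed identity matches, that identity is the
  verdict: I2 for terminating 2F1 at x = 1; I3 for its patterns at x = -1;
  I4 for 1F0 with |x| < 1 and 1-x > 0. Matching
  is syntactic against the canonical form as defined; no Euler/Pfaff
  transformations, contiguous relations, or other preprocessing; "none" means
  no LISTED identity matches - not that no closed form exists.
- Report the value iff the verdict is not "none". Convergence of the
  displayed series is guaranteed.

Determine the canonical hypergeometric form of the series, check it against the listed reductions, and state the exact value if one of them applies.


Prefactor 9/2, argument -2/5: 3F2 with upper {-4, -5/3, 1/4} over lower {-5/6, 1/2}. Verdict: terminating - upper parameter -4 makes this a finite sum (last index 4), evaluated exactly. Sum: -229311/61250.

First insight: t_0 = 9/2 here, and the (-1)^k factor (C = 9/2) folds into the argument's sign.
Adjacent-term ratio: r(k) = (-2/5) * (k-4) (k-5/3) (k+1/4) / [(k-5/6) (k+1/2) (k+1)] - rational in k, leading ratio (-2/5); with t_0 = 9/2, classification follows.


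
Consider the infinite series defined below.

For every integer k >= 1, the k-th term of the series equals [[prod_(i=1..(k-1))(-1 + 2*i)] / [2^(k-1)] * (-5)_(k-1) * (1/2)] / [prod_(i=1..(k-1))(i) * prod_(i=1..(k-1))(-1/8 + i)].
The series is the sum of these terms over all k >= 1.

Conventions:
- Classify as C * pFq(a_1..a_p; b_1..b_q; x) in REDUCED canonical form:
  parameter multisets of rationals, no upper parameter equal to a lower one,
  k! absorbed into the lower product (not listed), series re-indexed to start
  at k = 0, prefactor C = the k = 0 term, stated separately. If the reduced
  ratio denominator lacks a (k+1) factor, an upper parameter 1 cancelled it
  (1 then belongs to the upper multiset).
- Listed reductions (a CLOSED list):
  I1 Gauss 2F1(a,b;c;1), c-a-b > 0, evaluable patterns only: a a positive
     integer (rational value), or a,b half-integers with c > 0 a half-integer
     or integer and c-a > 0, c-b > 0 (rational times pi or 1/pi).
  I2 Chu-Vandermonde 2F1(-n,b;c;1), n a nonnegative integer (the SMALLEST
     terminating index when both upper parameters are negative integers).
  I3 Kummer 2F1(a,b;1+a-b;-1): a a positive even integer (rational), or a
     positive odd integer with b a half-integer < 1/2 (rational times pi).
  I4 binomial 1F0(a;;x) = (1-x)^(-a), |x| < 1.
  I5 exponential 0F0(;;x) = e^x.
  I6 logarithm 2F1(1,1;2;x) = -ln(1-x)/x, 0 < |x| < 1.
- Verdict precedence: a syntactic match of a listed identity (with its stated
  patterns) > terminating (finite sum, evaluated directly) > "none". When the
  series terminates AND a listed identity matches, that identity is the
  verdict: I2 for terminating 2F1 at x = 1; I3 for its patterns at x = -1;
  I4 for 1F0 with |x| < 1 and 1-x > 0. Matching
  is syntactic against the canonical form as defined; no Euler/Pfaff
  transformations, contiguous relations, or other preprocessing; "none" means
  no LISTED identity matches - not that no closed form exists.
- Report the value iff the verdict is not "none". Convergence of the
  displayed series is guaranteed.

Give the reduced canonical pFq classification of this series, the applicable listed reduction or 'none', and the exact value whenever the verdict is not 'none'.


At argument 1: a 2F1 with upper {-5, 1/2}, lower {7/8}, scaled by C = 1/2. Verdict: the Chu-Vandermonde identity I2 matches (terminating 2F1 at x = 1 with n = 5, b = 1/2, c = 7/8). Exact value: 1881/18538.

Key observation: with t_0 = 1/2, the odd product 1*3*...*(2k-1) (C = 1/2) is 2^k (1/2)_k.
Adjacent-term ratio: r(k) = 1 * (k-5) (k+1/2) / [(k+7/8) (k+1)] ; factor over Q: parameters, x = 1, and C = 1/2.


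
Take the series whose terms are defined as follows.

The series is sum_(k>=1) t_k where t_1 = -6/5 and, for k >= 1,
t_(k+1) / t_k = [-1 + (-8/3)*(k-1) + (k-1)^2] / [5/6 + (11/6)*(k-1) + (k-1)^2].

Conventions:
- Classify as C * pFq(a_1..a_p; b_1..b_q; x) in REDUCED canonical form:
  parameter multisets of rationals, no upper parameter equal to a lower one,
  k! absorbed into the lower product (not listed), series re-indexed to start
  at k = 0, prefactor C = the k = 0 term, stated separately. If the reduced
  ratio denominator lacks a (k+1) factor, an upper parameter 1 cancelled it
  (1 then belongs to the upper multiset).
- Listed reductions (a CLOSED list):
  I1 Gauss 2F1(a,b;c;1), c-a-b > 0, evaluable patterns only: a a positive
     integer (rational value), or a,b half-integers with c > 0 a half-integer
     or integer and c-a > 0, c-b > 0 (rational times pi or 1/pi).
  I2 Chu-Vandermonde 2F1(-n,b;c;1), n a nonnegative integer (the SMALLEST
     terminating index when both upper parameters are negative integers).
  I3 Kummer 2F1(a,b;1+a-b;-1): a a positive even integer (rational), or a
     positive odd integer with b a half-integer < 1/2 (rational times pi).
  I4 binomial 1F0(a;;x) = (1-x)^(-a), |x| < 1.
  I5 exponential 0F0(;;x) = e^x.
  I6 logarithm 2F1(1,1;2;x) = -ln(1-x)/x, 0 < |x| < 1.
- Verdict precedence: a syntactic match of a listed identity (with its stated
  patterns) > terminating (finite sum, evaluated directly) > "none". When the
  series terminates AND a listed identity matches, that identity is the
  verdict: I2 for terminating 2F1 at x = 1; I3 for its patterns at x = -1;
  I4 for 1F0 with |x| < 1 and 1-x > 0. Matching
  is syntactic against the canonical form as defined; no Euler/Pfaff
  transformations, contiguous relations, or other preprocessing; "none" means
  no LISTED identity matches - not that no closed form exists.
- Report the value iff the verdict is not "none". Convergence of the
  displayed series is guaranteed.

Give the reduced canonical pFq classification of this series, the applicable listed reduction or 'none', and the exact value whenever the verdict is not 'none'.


Classification (C = -6/5): 2F1 with upper {-3, 1/3}, lower {5/6}, argument x = 1. Verdict (x = 1): the Chu-Vandermonde identity I2 applies (terminating 2F1 at x = 1 with n = 3, b = 1/3, c = 5/6). Sum: -486/935.

Structural cue: x = 1 and factor the ratio over Q (C = -6/5): negated roots = parameters.
Ratio: r(k) = 1 * (k-3) (k+1/3) / [(k+5/6) (k+1)] - rational in k. x = 1; t_0 = -6/5; negate the roots.


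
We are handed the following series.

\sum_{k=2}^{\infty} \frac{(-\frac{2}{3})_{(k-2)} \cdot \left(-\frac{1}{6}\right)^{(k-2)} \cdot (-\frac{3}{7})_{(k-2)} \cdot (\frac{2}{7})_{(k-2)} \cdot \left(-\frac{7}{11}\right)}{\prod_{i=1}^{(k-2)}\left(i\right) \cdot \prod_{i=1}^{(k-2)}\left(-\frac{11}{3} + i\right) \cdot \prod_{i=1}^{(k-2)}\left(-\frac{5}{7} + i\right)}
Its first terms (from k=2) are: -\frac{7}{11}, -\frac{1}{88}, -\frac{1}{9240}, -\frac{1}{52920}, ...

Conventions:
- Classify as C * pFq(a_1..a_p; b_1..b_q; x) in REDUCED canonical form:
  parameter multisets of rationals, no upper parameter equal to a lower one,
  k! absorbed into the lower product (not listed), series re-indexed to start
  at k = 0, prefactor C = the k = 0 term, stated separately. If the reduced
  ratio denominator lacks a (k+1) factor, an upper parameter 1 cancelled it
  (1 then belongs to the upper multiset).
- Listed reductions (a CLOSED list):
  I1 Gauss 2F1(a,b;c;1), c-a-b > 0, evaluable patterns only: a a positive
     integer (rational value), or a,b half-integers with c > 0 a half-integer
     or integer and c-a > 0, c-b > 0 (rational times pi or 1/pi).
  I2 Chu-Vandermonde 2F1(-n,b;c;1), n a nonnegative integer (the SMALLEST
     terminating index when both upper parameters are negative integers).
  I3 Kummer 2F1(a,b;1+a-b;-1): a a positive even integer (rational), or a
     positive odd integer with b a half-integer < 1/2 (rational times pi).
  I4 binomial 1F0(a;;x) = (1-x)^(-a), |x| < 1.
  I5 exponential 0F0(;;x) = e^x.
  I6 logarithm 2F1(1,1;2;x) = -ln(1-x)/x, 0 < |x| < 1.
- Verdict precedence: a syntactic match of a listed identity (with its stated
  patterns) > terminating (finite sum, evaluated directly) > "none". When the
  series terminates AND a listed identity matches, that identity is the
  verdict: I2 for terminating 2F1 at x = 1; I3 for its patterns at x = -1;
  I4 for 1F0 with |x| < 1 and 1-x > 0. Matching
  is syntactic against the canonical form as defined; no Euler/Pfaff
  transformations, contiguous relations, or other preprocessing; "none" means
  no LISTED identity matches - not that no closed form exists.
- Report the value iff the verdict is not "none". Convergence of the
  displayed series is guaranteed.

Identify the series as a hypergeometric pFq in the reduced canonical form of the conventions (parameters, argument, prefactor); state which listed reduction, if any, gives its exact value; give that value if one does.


Canonical form: C = -\frac{7}{11} times 2F1 with upper {-\frac{2}{3}, -\frac{3}{7}}, lower {-\frac{8}{3}}, x = -\frac{1}{6}. Verdict: no listed reduction: x = -\frac{1}{6} and upper {-\frac{2}{3}, -\frac{3}{7}} fail every I1-I6 pattern.

Key observation: x = -\frac{1}{6} and the product of the first k integers (C = -7/11, x = -1/6) is k!.
Step ratio: r(k) = -\frac{1}{6} * (k-\frac{2}{3}) (k-\frac{3}{7}) / [(k-\frac{8}{3}) (k+1)] - rational in k, leading ratio -\frac{1}{6}; with t_0 = -\frac{7}{11}, classification follows.


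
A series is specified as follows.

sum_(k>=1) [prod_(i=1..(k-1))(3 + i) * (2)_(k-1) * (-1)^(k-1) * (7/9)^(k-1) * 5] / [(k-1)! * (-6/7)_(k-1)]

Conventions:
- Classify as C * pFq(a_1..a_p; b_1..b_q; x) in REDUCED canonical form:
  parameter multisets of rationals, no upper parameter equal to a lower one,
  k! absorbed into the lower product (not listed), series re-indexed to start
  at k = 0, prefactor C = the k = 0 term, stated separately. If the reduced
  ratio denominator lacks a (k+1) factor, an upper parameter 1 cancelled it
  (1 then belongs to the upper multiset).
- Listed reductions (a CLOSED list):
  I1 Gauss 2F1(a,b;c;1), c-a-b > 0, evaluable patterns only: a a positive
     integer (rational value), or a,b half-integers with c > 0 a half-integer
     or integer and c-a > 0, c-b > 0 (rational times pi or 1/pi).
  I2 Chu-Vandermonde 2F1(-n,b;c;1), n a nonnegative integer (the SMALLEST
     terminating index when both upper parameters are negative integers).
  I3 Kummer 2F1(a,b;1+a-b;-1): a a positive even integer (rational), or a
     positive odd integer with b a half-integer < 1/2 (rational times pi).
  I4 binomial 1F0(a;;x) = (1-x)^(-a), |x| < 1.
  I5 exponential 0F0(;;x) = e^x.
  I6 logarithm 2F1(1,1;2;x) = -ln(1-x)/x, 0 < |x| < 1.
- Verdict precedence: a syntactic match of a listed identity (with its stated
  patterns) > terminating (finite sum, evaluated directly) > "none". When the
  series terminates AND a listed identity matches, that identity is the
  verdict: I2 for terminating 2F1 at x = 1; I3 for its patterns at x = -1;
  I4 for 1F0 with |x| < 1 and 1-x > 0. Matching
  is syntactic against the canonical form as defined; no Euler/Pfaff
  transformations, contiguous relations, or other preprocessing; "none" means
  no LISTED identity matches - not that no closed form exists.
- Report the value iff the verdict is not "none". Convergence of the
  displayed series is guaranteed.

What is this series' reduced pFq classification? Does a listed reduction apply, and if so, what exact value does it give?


With C = 5: the canonical form is 2F1(2, 4; -6/7; -7/9). Verdict: none (x = -7/9): each listed identity misses the multisets {2, 4} ; {-6/7}.

The tell: from the first term 5: the running product (C = 5) telescopes to a rising factorial.
Consecutive-term ratio: r(k) = (-7/9) * (k+2) (k+4) / [(k-6/7) (k+1)] - rational; roots negated = parameters, x = (-7/9), C = 5.


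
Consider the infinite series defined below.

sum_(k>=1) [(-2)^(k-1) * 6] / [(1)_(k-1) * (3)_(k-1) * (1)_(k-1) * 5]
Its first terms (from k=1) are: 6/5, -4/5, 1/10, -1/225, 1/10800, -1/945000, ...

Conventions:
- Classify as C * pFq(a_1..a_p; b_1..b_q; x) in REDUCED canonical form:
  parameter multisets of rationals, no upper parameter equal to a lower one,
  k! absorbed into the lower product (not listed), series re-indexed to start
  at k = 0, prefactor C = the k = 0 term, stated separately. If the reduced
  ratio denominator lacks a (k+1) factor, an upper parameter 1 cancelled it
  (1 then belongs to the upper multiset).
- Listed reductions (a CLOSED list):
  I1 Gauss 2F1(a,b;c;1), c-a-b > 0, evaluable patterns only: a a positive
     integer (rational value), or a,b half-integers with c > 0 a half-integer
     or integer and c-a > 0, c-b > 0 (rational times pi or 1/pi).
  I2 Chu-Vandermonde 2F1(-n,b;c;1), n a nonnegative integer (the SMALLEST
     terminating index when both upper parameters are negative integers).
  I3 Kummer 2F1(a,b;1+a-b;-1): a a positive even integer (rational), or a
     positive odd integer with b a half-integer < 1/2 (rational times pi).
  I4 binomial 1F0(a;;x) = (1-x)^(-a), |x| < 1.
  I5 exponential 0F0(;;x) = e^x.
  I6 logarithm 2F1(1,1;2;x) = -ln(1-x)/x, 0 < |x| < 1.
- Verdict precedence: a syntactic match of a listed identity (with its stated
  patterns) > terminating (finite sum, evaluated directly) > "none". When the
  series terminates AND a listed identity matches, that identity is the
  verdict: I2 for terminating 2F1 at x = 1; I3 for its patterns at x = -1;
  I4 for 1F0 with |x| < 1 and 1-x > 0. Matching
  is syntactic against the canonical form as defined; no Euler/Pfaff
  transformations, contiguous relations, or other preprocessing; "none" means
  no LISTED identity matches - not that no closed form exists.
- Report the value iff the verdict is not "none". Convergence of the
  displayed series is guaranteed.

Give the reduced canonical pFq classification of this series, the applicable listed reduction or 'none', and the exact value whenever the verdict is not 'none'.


This is 6/5 * 0F2(-; 1, 3; -2) in reduced canonical form. Verdict: none. No listed pattern accepts 0F2(-; 1, 3; -2).

Structural cue: x = (-2) and (1)_k (prefactor 6/5) is k! itself.
Step ratio: r(k) = (-2) * 1 / [(k+1) (k+3) (k+1)] - poly over poly, x = (-2) from leading terms; C = 6/5 at k = 0.


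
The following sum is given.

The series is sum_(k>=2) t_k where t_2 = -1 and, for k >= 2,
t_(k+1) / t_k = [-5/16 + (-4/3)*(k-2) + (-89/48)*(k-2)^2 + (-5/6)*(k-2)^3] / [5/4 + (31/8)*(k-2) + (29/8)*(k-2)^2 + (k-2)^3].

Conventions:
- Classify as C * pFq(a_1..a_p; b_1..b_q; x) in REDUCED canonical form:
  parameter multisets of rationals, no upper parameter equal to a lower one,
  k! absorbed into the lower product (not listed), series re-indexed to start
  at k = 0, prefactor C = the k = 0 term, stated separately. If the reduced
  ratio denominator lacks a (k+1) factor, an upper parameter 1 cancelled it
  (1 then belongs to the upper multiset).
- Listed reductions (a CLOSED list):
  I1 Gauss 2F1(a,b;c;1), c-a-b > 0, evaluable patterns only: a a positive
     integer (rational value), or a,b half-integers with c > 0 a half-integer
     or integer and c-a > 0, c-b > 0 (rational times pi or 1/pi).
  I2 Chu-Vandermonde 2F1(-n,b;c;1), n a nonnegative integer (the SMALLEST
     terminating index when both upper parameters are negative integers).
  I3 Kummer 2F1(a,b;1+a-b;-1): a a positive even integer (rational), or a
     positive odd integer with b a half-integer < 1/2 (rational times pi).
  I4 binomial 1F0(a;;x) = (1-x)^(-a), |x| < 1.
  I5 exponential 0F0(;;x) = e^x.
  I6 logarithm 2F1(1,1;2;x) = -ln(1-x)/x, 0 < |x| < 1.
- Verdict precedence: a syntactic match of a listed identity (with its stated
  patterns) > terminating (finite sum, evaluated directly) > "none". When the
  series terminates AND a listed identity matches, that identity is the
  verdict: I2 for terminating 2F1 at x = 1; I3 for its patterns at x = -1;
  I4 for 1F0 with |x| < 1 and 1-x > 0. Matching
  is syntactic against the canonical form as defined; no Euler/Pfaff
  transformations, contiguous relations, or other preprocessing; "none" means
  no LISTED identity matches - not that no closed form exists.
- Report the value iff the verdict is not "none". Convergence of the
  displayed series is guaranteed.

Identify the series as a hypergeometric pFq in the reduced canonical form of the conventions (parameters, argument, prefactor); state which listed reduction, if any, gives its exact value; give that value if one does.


Canonical form: C = -1 times 2F1 with upper {3/5, 1}, lower {2}, x = -5/6. Verdict: none. Every listed pattern misses the 2F1 form at -5/6, upper {3/5, 1}.

Structural cue: t_0 being -1, the parameter 5/8 appears in both the upper and lower lists and cancels.
Consecutive-term ratio: r(k) = (-5/6) * (k+3/5) (k+1) / [(k+2) (k+1)] - rational in k. x = (-5/6); t_0 = -1; negate the roots.
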